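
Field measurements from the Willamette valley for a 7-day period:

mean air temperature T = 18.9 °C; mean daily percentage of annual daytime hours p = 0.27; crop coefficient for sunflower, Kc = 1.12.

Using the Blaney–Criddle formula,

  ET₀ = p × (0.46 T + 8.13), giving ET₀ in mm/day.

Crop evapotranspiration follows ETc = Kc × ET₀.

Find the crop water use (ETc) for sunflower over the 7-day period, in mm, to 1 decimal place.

35.6 mm

ET₀ = 0.27 × (0.46 × 18.9 + 8.13) = 0.27 × 16.824 = 4.5425 mm/d
ETc = Kc × ET₀ = 1.12 × 4.5425 = 5.0876 mm/d
Over 7 days: 5.0876 × 7 = 35.613 mm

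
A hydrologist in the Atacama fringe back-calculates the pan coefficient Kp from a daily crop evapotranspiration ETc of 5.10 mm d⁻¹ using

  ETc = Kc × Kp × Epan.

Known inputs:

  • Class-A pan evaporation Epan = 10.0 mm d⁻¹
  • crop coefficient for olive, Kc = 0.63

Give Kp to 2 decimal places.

0.81

ETc = Kc × Kp × Epan  ⇒  Kp = ETc / (Kc × Epan)
Kp = 5.10 / (0.63 × 10.0) = 5.10 / 6.300 = 0.8095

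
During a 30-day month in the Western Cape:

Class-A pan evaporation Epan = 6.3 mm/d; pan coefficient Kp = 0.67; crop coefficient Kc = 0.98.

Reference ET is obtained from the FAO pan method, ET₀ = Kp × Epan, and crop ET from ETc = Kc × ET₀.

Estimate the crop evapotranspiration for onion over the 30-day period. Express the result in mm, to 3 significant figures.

124 mm

ET₀ = 0.67 × 6.3 = 4.2210 mm/d
ETc = Kc × ET₀ = 0.98 × 4.2210 = 4.1366 mm/d
Over 30 days: 4.1366 × 30 = 124.098 mm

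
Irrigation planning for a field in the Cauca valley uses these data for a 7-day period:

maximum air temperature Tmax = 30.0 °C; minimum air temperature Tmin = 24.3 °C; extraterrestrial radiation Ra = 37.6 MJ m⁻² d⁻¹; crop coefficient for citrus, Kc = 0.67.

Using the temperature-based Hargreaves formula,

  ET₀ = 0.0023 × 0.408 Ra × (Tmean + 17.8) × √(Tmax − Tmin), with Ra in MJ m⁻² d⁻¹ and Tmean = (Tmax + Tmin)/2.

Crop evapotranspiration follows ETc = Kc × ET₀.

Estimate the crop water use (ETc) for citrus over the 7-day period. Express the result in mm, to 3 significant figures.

17.8 mm

Tmean = (30.0 + 24.3)/2 = 27.15 °C
0.408 Ra = 0.408 × 37.6 = 15.3408 mm/d equivalent
ET₀ = 0.0023 × 15.3408 × (27.15 + 17.8) × √5.7 = 0.0023 × 15.3408 × 44.95 × 2.3875 = 3.7866 mm/d
ETc = Kc × ET₀ = 0.67 × 3.7866 = 2.5370 mm/d
Over 7 days: 2.5370 × 7 = 17.759 mm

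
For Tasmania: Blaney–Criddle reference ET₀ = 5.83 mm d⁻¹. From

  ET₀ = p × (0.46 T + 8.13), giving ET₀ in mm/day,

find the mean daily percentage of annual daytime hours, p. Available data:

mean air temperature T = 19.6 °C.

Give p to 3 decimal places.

p = ET₀ / (0.46 T + 8.13) = 5.83 / (0.46 × 19.6 + 8.13) = 5.83 / 17.146 = 0.3400

0.340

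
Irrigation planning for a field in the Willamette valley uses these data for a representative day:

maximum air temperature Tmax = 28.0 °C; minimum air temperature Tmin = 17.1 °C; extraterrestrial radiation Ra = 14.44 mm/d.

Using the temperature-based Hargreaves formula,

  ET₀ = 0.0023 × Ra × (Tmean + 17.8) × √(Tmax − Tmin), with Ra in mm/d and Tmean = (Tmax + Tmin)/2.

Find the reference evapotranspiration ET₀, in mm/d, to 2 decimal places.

Tmean = (28.0 + 17.1)/2 = 22.55 °C
ET₀ = 0.0023 × 14.44 × (22.55 + 17.8) × √10.9 = 0.0023 × 14.44 × 40.35 × 3.3015 = 4.4244 mm/d

4.42 mm/d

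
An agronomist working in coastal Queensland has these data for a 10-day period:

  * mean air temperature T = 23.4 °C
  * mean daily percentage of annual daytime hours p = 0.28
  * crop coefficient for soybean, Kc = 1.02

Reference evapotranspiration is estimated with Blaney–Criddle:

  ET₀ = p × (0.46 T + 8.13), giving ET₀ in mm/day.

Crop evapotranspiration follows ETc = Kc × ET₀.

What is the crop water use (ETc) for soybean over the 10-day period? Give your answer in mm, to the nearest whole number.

ET₀ = 0.28 × (0.46 × 23.4 + 8.13) = 0.28 × 18.894 = 5.2903 mm/d
ETc = Kc × ET₀ = 1.02 × 5.2903 = 5.3961 mm/d
Over 10 days: 5.3961 × 10 = 53.961 mm

54 mm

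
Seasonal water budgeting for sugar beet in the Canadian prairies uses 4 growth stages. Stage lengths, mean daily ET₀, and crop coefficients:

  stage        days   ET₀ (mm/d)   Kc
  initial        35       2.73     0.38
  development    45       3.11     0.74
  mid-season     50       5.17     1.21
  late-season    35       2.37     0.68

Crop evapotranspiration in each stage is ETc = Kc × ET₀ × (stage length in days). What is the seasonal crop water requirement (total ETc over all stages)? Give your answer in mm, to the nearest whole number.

509 mm

initial: 0.38 × 2.73 × 35 = 36.31 mm
development: 0.74 × 3.11 × 45 = 103.56 mm
mid-season: 1.21 × 5.17 × 50 = 312.79 mm
late-season: 0.68 × 2.37 × 35 = 56.41 mm
Seasonal total = 509.07 mm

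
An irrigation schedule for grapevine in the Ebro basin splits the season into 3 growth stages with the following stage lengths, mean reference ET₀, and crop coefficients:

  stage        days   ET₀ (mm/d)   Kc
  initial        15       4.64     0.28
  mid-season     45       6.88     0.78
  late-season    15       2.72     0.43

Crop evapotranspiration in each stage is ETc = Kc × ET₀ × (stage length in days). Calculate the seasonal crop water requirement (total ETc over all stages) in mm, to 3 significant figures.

279 mm

initial: 0.28 × 4.64 × 15 = 19.49 mm
mid-season: 0.78 × 6.88 × 45 = 241.49 mm
late-season: 0.43 × 2.72 × 15 = 17.54 mm
Seasonal total = 278.52 mm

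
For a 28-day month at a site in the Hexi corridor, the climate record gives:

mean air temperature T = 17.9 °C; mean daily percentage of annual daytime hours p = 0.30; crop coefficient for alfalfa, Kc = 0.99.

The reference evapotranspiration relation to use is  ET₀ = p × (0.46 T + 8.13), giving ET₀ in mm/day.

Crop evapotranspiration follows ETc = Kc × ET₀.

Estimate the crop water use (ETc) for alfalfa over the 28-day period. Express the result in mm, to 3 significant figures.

ET₀ = 0.30 × (0.46 × 17.9 + 8.13) = 0.30 × 16.364 = 4.9092 mm/d
ETc = Kc × ET₀ = 0.99 × 4.9092 = 4.8601 mm/d
Over 28 days: 4.8601 × 28 = 136.083 mm

136 mm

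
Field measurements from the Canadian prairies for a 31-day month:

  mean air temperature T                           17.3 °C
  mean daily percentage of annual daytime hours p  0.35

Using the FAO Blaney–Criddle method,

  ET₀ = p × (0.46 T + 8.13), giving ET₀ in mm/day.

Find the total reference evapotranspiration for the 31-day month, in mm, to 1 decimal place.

174.6 mm

ET₀ = 0.35 × (0.46 × 17.3 + 8.13) = 0.35 × 16.088 = 5.6308 mm/d
Monthly total = 5.6308 × 31 = 174.555 mm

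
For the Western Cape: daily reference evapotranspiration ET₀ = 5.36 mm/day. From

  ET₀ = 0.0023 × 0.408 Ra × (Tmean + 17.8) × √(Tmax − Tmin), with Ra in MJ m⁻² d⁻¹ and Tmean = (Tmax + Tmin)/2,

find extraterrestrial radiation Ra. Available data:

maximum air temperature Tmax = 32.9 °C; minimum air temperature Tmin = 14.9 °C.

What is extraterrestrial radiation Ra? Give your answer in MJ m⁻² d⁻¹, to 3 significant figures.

Tmean = (32.9+14.9)/2 = 23.90 °C; ΔT = 18.0
Ra = ET₀ / [0.0023 × 0.408 × (Tmean+17.8) × √ΔT]
   = 5.36 / (0.0023 × 0.408 × 41.70 × 4.2426) = 32.286 MJ m⁻² d⁻¹

32.3 MJ m⁻² d⁻¹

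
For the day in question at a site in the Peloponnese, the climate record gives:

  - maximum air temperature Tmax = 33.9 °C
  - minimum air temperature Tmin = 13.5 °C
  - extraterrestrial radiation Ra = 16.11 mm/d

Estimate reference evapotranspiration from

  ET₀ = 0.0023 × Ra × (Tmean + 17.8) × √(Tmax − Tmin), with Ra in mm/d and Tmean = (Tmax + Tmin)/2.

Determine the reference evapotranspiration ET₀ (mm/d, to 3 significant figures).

Tmean = (33.9 + 13.5)/2 = 23.70 °C
ET₀ = 0.0023 × 16.11 × (23.70 + 17.8) × √20.4 = 0.0023 × 16.11 × 41.50 × 4.5166 = 6.9452 mm/d

6.95 mm/d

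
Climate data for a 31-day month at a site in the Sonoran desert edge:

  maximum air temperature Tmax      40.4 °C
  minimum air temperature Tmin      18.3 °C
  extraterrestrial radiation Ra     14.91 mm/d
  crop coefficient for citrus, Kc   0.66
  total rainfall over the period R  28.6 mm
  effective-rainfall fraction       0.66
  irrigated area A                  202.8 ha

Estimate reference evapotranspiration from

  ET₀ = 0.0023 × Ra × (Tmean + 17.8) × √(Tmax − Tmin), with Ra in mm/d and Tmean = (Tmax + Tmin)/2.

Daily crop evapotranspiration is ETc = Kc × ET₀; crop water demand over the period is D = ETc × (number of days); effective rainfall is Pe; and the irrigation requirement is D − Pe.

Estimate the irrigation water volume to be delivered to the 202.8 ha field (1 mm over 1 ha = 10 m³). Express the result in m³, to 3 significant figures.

277000 m³

Tmean = (40.4 + 18.3)/2 = 29.35 °C
ET₀ = 0.0023 × 14.91 × (29.35 + 17.8) × √22.1 = 0.0023 × 14.91 × 47.15 × 4.7011 = 7.6013 mm/d
ETc = Kc × ET₀ = 0.66 × 7.6013 = 5.0169 mm/d
Crop demand D = ETc × 31 d = 5.0169 × 31 = 155.524 mm
Pe = 0.66 × 28.6 = 18.876 mm
D − Pe = 155.524 − 18.876 = 136.648 mm
Volume = 136.648 mm × 202.8 ha × 10 = 277122.1 m³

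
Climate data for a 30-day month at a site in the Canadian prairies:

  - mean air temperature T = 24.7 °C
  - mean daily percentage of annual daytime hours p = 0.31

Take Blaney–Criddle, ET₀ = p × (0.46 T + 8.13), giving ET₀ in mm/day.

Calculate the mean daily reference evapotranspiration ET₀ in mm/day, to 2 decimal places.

ET₀ = 0.31 × (0.46 × 24.7 + 8.13) = 0.31 × 19.492 = 6.0425 mm/d

6.04 mm/day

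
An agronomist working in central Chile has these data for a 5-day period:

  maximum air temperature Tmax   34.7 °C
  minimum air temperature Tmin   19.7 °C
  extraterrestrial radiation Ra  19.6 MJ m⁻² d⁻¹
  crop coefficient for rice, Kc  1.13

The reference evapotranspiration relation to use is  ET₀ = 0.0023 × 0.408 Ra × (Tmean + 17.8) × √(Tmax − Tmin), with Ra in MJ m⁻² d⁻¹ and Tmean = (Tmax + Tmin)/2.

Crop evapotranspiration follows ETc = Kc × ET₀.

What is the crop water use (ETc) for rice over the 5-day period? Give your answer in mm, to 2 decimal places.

Tmean = (34.7 + 19.7)/2 = 27.20 °C
0.408 Ra = 0.408 × 19.6 = 7.9968 mm/d equivalent
ET₀ = 0.0023 × 7.9968 × (27.20 + 17.8) × √15.0 = 0.0023 × 7.9968 × 45.00 × 3.8730 = 3.2056 mm/d
ETc = Kc × ET₀ = 1.13 × 3.2056 = 3.6223 mm/d
Over 5 days: 3.6223 × 5 = 18.112 mm

18.11 mm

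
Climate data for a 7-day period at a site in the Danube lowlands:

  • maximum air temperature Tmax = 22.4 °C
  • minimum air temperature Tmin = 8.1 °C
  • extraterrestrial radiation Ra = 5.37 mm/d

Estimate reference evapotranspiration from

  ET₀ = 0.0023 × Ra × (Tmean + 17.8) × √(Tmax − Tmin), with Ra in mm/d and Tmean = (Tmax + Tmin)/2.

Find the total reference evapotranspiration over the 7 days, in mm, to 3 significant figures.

10.8 mm

Tmean = (22.4 + 8.1)/2 = 15.25 °C
ET₀ = 0.0023 × 5.37 × (15.25 + 17.8) × √14.3 = 0.0023 × 5.37 × 33.05 × 3.7815 = 1.5436 mm/d
Over 7 days: 1.5436 × 7 = 10.805 mm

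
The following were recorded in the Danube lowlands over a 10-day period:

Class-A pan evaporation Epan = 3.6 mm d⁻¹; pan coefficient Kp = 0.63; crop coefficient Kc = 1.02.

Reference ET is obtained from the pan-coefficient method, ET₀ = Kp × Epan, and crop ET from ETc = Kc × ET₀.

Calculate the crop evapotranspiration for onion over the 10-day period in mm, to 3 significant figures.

23.1 mm

ET₀ = 0.63 × 3.6 = 2.2680 mm/d
ETc = Kc × ET₀ = 1.02 × 2.2680 = 2.3134 mm/d
Over 10 days: 2.3134 × 10 = 23.134 mm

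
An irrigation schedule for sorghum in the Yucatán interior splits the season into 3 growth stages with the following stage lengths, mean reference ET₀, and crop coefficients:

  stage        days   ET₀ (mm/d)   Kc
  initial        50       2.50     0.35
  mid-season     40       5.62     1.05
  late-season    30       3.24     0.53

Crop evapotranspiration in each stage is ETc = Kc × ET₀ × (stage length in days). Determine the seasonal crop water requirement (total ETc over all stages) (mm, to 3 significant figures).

331 mm

initial: 0.35 × 2.50 × 50 = 43.75 mm
mid-season: 1.05 × 5.62 × 40 = 236.04 mm
late-season: 0.53 × 3.24 × 30 = 51.52 mm
Seasonal total = 331.31 mm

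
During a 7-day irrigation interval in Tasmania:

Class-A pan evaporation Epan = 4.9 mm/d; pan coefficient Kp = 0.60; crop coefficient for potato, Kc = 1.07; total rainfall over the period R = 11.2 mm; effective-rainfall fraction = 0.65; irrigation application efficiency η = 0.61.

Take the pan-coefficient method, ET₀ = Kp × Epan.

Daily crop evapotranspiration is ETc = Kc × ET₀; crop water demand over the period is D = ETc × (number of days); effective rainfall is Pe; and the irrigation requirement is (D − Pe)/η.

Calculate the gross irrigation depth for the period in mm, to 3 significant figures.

24.2 mm

ET₀ = 0.60 × 4.9 = 2.9400 mm/d
ETc = Kc × ET₀ = 1.07 × 2.9400 = 3.1458 mm/d
Crop demand D = ETc × 7 d = 3.1458 × 7 = 22.021 mm
Pe = 0.65 × 11.2 = 7.280 mm
D − Pe = 22.021 − 7.280 = 14.741 mm
Gross irrigation = 14.741 / 0.61 = 24.166 mm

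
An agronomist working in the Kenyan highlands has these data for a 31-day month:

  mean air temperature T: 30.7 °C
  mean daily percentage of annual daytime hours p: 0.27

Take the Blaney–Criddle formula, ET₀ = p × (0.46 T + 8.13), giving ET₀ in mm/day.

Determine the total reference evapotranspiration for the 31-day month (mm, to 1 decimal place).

ET₀ = 0.27 × (0.46 × 30.7 + 8.13) = 0.27 × 22.252 = 6.0080 mm/d
Monthly total = 6.0080 × 31 = 186.248 mm

186.2 mm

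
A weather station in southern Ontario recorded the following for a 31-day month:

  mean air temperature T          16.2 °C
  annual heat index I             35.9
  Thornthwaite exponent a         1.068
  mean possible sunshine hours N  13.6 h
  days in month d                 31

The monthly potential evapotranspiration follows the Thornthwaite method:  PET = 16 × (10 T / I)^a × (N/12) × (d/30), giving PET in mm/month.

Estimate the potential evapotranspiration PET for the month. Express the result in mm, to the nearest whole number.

94 mm

10T/I = 10 × 16.2 / 35.9 = 4.5125
(10T/I)^a = 4.5125^1.068 = 4.9994
Uncorrected PET = 16 × 4.9994 = 79.990 mm
Correction = (N/12)(d/30) = (13.6/12)(31/30) = 1.1711
PET = 79.990 × 1.1711 = 93.676 mm/month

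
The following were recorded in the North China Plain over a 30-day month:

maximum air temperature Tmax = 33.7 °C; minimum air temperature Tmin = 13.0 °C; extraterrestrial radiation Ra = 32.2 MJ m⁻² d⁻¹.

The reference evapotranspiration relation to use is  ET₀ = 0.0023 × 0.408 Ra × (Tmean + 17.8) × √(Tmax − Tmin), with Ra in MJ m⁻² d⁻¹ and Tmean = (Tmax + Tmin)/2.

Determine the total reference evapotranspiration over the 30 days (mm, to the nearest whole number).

Tmean = (33.7 + 13.0)/2 = 23.35 °C
0.408 Ra = 0.408 × 32.2 = 13.1376 mm/d equivalent
ET₀ = 0.0023 × 13.1376 × (23.35 + 17.8) × √20.7 = 0.0023 × 13.1376 × 41.15 × 4.5497 = 5.6571 mm/d
Over 30 days: 5.6571 × 30 = 169.713 mm

170 mm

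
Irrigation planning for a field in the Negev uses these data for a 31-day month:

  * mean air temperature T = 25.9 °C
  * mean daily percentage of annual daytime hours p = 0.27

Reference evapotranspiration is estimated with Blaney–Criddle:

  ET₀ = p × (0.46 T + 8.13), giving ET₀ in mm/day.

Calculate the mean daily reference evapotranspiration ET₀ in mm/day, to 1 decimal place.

5.4 mm/day

ET₀ = 0.27 × (0.46 × 25.9 + 8.13) = 0.27 × 20.044 = 5.4119 mm/d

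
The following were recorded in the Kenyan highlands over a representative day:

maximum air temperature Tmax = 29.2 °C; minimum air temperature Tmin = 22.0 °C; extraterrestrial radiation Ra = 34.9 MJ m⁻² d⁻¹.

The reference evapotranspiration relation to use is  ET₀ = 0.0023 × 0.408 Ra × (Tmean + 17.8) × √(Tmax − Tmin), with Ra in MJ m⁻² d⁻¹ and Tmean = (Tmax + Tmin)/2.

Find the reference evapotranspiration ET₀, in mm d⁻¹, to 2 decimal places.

Tmean = (29.2 + 22.0)/2 = 25.60 °C
0.408 Ra = 0.408 × 34.9 = 14.2392 mm/d equivalent
ET₀ = 0.0023 × 14.2392 × (25.60 + 17.8) × √7.2 = 0.0023 × 14.2392 × 43.40 × 2.6833 = 3.8139 mm/d

3.81 mm d⁻¹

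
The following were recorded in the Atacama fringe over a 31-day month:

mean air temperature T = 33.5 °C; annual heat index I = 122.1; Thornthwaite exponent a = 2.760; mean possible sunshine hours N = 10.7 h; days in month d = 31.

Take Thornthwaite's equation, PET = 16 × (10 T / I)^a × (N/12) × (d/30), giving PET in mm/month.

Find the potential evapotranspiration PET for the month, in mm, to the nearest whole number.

10T/I = 10 × 33.5 / 122.1 = 2.7437
(10T/I)^a = 2.7437^2.760 = 16.2110
Uncorrected PET = 16 × 16.2110 = 259.376 mm
Correction = (N/12)(d/30) = (10.7/12)(31/30) = 0.9214
PET = 259.376 × 0.9214 = 238.989 mm/month

239 mm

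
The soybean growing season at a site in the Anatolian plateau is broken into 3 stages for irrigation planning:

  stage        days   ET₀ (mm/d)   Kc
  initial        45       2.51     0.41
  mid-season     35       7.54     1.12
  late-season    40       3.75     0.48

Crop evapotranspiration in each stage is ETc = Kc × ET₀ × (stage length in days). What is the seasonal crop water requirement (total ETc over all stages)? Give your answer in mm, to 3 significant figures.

414 mm

initial: 0.41 × 2.51 × 45 = 46.31 mm
mid-season: 1.12 × 7.54 × 35 = 295.57 mm
late-season: 0.48 × 3.75 × 40 = 72.00 mm
Seasonal total = 413.88 mm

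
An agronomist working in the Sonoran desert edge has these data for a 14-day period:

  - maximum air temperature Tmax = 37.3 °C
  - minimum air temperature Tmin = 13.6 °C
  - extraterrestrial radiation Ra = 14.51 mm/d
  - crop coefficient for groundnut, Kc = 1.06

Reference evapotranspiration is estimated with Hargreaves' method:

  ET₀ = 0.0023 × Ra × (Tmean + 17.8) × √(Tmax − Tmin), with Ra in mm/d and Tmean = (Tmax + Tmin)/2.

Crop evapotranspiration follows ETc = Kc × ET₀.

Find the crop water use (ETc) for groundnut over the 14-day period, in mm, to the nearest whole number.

104 mm

Tmean = (37.3 + 13.6)/2 = 25.45 °C
ET₀ = 0.0023 × 14.51 × (25.45 + 17.8) × √23.7 = 0.0023 × 14.51 × 43.25 × 4.8683 = 7.0268 mm/d
ETc = Kc × ET₀ = 1.06 × 7.0268 = 7.4484 mm/d
Over 14 days: 7.4484 × 14 = 104.278 mm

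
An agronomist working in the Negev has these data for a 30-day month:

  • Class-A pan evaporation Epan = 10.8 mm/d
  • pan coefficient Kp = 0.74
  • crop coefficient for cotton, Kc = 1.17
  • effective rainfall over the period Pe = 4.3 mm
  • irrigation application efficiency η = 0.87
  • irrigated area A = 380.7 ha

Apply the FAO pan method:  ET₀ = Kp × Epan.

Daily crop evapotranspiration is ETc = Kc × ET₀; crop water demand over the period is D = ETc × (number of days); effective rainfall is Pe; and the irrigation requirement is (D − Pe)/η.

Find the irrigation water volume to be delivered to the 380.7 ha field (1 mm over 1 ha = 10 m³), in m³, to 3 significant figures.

ET₀ = 0.74 × 10.8 = 7.9920 mm/d
ETc = Kc × ET₀ = 1.17 × 7.9920 = 9.3506 mm/d
Crop demand D = ETc × 30 d = 9.3506 × 30 = 280.518 mm
D − Pe = 280.518 − 4.3 = 276.218 mm
Gross irrigation = 276.218 / 0.87 = 317.492 mm
Volume = 317.492 mm × 380.7 ha × 10 = 1208692.0 m³

1210000 m³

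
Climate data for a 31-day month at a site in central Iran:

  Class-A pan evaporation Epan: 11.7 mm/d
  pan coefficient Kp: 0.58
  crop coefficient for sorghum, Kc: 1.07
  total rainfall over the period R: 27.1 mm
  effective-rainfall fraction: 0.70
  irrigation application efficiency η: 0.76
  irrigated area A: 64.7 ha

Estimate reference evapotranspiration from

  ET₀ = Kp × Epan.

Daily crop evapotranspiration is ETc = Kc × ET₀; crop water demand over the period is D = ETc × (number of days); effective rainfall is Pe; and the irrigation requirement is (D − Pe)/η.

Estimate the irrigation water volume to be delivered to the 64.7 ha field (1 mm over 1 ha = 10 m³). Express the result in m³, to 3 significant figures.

ET₀ = 0.58 × 11.7 = 6.7860 mm/d
ETc = Kc × ET₀ = 1.07 × 6.7860 = 7.2610 mm/d
Crop demand D = ETc × 31 d = 7.2610 × 31 = 225.091 mm
Pe = 0.70 × 27.1 = 18.970 mm
D − Pe = 225.091 − 18.970 = 206.121 mm
Gross irrigation = 206.121 / 0.76 = 271.212 mm
Volume = 271.212 mm × 64.7 ha × 10 = 175474.2 m³

175000 m³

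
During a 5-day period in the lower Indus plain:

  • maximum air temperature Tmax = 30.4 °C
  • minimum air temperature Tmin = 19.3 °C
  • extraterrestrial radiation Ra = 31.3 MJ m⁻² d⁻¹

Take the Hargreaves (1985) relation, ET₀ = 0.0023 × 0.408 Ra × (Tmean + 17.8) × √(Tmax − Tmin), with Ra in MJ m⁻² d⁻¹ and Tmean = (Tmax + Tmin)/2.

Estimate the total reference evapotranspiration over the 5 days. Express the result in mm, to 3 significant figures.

20.9 mm

Tmean = (30.4 + 19.3)/2 = 24.85 °C
0.408 Ra = 0.408 × 31.3 = 12.7704 mm/d equivalent
ET₀ = 0.0023 × 12.7704 × (24.85 + 17.8) × √11.1 = 0.0023 × 12.7704 × 42.65 × 3.3317 = 4.1737 mm/d
Over 5 days: 4.1737 × 5 = 20.869 mm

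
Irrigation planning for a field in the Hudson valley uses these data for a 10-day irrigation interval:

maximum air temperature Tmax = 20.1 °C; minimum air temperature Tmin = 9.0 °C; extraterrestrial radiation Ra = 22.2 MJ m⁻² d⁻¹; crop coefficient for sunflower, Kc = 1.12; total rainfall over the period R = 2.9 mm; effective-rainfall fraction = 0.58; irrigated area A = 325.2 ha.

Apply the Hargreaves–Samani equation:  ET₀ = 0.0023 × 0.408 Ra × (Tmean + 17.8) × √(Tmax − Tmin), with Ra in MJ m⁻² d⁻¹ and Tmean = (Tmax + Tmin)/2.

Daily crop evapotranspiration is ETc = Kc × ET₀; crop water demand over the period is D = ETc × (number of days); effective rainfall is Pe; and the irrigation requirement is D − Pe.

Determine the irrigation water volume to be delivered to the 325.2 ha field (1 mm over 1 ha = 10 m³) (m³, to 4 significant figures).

76310 m³

Tmean = (20.1 + 9.0)/2 = 14.55 °C
0.408 Ra = 0.408 × 22.2 = 9.0576 mm/d equivalent
ET₀ = 0.0023 × 9.0576 × (14.55 + 17.8) × √11.1 = 0.0023 × 9.0576 × 32.35 × 3.3317 = 2.2453 mm/d
ETc = Kc × ET₀ = 1.12 × 2.2453 = 2.5147 mm/d
Crop demand D = ETc × 10 d = 2.5147 × 10 = 25.147 mm
Pe = 0.58 × 2.9 = 1.682 mm
D − Pe = 25.147 − 1.682 = 23.465 mm
Volume = 23.465 mm × 325.2 ha × 10 = 76308.2 m³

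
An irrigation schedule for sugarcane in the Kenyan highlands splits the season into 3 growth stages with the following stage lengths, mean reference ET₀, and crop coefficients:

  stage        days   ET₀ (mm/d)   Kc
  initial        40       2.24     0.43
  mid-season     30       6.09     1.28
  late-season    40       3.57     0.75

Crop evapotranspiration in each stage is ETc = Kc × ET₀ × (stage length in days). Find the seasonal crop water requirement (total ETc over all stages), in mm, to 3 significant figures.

379 mm

initial: 0.43 × 2.24 × 40 = 38.53 mm
mid-season: 1.28 × 6.09 × 30 = 233.86 mm
late-season: 0.75 × 3.57 × 40 = 107.10 mm
Seasonal total = 379.49 mm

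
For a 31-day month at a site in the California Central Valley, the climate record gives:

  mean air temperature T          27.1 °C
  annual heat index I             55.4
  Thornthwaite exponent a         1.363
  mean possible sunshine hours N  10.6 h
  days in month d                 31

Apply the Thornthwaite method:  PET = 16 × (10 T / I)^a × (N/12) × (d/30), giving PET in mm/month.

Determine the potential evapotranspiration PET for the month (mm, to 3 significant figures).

10T/I = 10 × 27.1 / 55.4 = 4.8917
(10T/I)^a = 4.8917^1.363 = 8.7043
Uncorrected PET = 16 × 8.7043 = 139.269 mm
Correction = (N/12)(d/30) = (10.6/12)(31/30) = 0.9128
PET = 139.269 × 0.9128 = 127.125 mm/month

127 mm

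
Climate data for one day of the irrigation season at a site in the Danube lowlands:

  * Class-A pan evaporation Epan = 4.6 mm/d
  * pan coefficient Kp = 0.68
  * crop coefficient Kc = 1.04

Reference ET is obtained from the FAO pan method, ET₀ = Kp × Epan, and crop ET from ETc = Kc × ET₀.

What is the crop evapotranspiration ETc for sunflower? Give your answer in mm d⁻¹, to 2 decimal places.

ET₀ = 0.68 × 4.6 = 3.1280 mm/d
ETc = Kc × ET₀ = 1.04 × 3.1280 = 3.2531 mm/d

3.25 mm d⁻¹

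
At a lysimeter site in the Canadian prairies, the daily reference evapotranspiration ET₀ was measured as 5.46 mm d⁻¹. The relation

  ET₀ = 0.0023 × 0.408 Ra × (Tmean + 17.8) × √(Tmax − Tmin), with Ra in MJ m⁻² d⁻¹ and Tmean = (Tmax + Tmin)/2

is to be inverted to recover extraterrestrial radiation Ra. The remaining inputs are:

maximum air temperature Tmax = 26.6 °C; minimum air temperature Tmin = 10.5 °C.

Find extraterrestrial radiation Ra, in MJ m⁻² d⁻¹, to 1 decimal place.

39.9 MJ m⁻² d⁻¹

Tmean = (26.6+10.5)/2 = 18.55 °C; ΔT = 16.1
Ra = ET₀ / [0.0023 × 0.408 × (Tmean+17.8) × √ΔT]
   = 5.46 / (0.0023 × 0.408 × 36.35 × 4.0125) = 39.892 MJ m⁻² d⁻¹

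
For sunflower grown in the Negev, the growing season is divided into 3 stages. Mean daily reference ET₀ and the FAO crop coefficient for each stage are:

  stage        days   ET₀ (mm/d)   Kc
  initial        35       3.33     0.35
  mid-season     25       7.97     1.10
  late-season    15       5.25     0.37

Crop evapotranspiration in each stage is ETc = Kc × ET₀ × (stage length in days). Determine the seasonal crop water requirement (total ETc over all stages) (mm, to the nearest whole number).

initial: 0.35 × 3.33 × 35 = 40.79 mm
mid-season: 1.10 × 7.97 × 25 = 219.18 mm
late-season: 0.37 × 5.25 × 15 = 29.14 mm
Seasonal total = 289.11 mm

289 mm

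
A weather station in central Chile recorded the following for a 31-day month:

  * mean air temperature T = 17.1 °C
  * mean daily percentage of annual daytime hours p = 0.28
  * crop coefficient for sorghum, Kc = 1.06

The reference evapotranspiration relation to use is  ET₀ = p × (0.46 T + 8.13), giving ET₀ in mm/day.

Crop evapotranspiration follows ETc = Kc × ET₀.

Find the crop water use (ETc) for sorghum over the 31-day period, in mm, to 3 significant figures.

ET₀ = 0.28 × (0.46 × 17.1 + 8.13) = 0.28 × 15.996 = 4.4789 mm/d
ETc = Kc × ET₀ = 1.06 × 4.4789 = 4.7476 mm/d
Over 31 days: 4.7476 × 31 = 147.176 mm

147 mm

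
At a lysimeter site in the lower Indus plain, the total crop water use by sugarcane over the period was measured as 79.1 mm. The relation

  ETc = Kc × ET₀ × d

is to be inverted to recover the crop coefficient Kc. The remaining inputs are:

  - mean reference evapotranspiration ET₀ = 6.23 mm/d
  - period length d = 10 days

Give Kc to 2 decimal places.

ETc = Kc × ET₀ × d  ⇒  Kc = ETc / (ET₀ × d)
Kc = 79.1 / (6.23 × 10) = 79.1 / 62.30 = 1.2697

1.27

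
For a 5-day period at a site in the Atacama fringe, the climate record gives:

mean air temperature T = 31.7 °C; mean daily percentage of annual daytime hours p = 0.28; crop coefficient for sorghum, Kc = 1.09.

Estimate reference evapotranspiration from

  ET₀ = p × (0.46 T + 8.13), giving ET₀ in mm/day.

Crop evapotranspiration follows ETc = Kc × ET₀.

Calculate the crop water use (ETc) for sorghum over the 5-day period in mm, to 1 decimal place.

34.7 mm

ET₀ = 0.28 × (0.46 × 31.7 + 8.13) = 0.28 × 22.712 = 6.3594 mm/d
ETc = Kc × ET₀ = 1.09 × 6.3594 = 6.9317 mm/d
Over 5 days: 6.9317 × 5 = 34.659 mm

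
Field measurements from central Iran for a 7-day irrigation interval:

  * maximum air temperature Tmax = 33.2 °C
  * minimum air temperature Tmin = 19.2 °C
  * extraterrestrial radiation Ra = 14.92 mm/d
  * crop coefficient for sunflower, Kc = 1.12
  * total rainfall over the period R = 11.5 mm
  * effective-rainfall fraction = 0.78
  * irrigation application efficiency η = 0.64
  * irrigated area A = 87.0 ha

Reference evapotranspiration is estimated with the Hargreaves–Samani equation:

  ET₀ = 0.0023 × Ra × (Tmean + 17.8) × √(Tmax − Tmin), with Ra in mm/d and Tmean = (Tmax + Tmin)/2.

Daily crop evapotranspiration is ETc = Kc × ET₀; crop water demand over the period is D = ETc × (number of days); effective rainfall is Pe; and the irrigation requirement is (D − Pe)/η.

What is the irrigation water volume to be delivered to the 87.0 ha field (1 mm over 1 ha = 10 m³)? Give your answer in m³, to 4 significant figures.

48020 m³

Tmean = (33.2 + 19.2)/2 = 26.20 °C
ET₀ = 0.0023 × 14.92 × (26.20 + 17.8) × √14.0 = 0.0023 × 14.92 × 44.00 × 3.7417 = 5.6496 mm/d
ETc = Kc × ET₀ = 1.12 × 5.6496 = 6.3276 mm/d
Crop demand D = ETc × 7 d = 6.3276 × 7 = 44.293 mm
Pe = 0.78 × 11.5 = 8.970 mm
D − Pe = 44.293 − 8.970 = 35.323 mm
Gross irrigation = 35.323 / 0.64 = 55.192 mm
Volume = 55.192 mm × 87.0 ha × 10 = 48017.0 m³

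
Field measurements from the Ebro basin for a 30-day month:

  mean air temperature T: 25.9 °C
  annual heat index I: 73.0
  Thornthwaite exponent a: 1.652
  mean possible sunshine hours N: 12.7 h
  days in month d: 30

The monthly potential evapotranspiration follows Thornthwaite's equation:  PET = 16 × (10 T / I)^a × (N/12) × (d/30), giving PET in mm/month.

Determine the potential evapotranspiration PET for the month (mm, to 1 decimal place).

137.2 mm

10T/I = 10 × 25.9 / 73.0 = 3.5479
(10T/I)^a = 3.5479^1.652 = 8.1013
Uncorrected PET = 16 × 8.1013 = 129.621 mm
Correction = (N/12)(d/30) = (12.7/12)(30/30) = 1.0583
PET = 129.621 × 1.0583 = 137.178 mm/month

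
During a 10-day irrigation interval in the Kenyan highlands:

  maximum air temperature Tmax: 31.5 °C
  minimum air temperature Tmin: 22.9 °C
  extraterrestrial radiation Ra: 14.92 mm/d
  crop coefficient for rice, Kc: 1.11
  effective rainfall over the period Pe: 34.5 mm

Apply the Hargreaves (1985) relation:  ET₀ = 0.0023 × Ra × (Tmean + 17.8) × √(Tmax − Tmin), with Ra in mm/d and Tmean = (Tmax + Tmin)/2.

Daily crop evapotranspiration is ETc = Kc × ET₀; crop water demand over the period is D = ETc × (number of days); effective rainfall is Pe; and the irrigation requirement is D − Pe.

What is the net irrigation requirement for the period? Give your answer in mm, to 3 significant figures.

Tmean = (31.5 + 22.9)/2 = 27.20 °C
ET₀ = 0.0023 × 14.92 × (27.20 + 17.8) × √8.6 = 0.0023 × 14.92 × 45.00 × 2.9326 = 4.5286 mm/d
ETc = Kc × ET₀ = 1.11 × 4.5286 = 5.0267 mm/d
Crop demand D = ETc × 10 d = 5.0267 × 10 = 50.267 mm
D − Pe = 50.267 − 34.5 = 15.767 mm

15.8 mm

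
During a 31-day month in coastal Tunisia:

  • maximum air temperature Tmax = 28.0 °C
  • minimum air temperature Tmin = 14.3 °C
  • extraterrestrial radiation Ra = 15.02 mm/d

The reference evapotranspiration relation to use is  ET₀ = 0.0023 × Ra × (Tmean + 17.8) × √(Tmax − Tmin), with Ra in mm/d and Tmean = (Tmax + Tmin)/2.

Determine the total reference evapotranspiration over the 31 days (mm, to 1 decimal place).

154.4 mm

Tmean = (28.0 + 14.3)/2 = 21.15 °C
ET₀ = 0.0023 × 15.02 × (21.15 + 17.8) × √13.7 = 0.0023 × 15.02 × 38.95 × 3.7014 = 4.9805 mm/d
Over 31 days: 4.9805 × 31 = 154.396 mm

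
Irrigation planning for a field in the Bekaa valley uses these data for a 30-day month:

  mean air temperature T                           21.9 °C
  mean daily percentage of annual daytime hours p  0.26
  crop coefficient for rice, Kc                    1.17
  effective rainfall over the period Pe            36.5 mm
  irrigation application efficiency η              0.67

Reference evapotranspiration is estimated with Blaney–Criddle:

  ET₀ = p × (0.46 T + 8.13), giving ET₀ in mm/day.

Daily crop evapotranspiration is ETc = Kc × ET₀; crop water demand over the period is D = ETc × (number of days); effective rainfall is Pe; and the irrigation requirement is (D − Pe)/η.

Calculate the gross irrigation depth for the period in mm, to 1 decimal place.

193.5 mm

ET₀ = 0.26 × (0.46 × 21.9 + 8.13) = 0.26 × 18.204 = 4.7330 mm/d
ETc = Kc × ET₀ = 1.17 × 4.7330 = 5.5376 mm/d
Crop demand D = ETc × 30 d = 5.5376 × 30 = 166.128 mm
D − Pe = 166.128 − 36.5 = 129.628 mm
Gross irrigation = 129.628 / 0.67 = 193.475 mm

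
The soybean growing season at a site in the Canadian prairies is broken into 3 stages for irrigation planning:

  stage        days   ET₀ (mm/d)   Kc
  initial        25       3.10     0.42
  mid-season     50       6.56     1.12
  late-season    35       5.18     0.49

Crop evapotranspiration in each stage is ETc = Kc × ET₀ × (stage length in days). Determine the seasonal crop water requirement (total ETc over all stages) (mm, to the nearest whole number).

489 mm

initial: 0.42 × 3.10 × 25 = 32.55 mm
mid-season: 1.12 × 6.56 × 50 = 367.36 mm
late-season: 0.49 × 5.18 × 35 = 88.84 mm
Seasonal total = 488.75 mm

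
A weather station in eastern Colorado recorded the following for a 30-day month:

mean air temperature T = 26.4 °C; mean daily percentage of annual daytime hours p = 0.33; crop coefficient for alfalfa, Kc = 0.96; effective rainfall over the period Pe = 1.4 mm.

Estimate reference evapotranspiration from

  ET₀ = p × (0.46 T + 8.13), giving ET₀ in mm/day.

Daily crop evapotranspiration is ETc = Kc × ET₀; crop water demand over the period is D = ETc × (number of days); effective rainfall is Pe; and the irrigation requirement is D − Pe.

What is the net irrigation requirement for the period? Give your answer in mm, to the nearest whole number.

191 mm

ET₀ = 0.33 × (0.46 × 26.4 + 8.13) = 0.33 × 20.274 = 6.6904 mm/d
ETc = Kc × ET₀ = 0.96 × 6.6904 = 6.4228 mm/d
Crop demand D = ETc × 30 d = 6.4228 × 30 = 192.684 mm
D − Pe = 192.684 − 1.4 = 191.284 mm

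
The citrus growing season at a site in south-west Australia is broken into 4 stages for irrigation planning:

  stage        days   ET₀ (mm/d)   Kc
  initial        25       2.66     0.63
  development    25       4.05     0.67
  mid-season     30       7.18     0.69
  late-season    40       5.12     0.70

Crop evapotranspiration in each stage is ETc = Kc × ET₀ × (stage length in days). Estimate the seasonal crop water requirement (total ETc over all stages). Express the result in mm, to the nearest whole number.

402 mm

initial: 0.63 × 2.66 × 25 = 41.90 mm
development: 0.67 × 4.05 × 25 = 67.84 mm
mid-season: 0.69 × 7.18 × 30 = 148.63 mm
late-season: 0.70 × 5.12 × 40 = 143.36 mm
Seasonal total = 401.73 mm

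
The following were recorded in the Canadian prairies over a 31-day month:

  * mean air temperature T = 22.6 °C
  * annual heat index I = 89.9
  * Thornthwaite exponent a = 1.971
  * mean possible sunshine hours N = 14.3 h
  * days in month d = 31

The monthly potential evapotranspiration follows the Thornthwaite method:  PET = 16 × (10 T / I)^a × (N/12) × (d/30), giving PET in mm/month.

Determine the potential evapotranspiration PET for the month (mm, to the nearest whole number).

10T/I = 10 × 22.6 / 89.9 = 2.5139
(10T/I)^a = 2.5139^1.971 = 6.1530
Uncorrected PET = 16 × 6.1530 = 98.448 mm
Correction = (N/12)(d/30) = (14.3/12)(31/30) = 1.2314
PET = 98.448 × 1.2314 = 121.229 mm/month

121 mm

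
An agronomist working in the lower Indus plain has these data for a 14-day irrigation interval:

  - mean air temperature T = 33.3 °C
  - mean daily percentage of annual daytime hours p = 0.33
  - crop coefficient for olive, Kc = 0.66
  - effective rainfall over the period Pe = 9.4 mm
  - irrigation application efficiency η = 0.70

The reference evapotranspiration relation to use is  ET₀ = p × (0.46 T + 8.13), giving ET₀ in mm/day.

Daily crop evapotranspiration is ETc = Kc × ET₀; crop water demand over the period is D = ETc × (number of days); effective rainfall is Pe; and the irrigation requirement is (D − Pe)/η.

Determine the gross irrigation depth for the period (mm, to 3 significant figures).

ET₀ = 0.33 × (0.46 × 33.3 + 8.13) = 0.33 × 23.448 = 7.7378 mm/d
ETc = Kc × ET₀ = 0.66 × 7.7378 = 5.1069 mm/d
Crop demand D = ETc × 14 d = 5.1069 × 14 = 71.497 mm
D − Pe = 71.497 − 9.4 = 62.097 mm
Gross irrigation = 62.097 / 0.70 = 88.710 mm

88.7 mm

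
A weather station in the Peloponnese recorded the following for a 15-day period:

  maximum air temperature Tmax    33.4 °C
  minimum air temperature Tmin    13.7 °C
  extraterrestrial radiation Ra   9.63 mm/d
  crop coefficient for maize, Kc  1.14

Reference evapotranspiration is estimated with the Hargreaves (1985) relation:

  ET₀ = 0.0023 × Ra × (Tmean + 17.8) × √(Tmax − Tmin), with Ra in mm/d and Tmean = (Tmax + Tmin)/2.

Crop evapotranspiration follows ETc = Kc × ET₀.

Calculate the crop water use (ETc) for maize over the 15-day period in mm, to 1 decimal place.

69.5 mm

Tmean = (33.4 + 13.7)/2 = 23.55 °C
ET₀ = 0.0023 × 9.63 × (23.55 + 17.8) × √19.7 = 0.0023 × 9.63 × 41.35 × 4.4385 = 4.0650 mm/d
ETc = Kc × ET₀ = 1.14 × 4.0650 = 4.6341 mm/d
Over 15 days: 4.6341 × 15 = 69.512 mm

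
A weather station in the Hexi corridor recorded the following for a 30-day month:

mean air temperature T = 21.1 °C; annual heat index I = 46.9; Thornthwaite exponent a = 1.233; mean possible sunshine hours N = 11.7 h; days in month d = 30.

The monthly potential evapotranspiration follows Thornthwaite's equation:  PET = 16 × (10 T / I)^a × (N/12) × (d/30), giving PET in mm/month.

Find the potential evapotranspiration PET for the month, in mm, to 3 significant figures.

10T/I = 10 × 21.1 / 46.9 = 4.4989
(10T/I)^a = 4.4989^1.233 = 6.3868
Uncorrected PET = 16 × 6.3868 = 102.189 mm
Correction = (N/12)(d/30) = (11.7/12)(30/30) = 0.9750
PET = 102.189 × 0.9750 = 99.634 mm/month

99.6 mm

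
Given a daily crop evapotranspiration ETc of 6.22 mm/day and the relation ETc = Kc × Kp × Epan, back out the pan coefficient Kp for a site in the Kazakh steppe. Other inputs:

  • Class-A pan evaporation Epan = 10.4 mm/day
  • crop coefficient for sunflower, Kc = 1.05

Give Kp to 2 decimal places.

0.57

ETc = Kc × Kp × Epan  ⇒  Kp = ETc / (Kc × Epan)
Kp = 6.22 / (1.05 × 10.4) = 6.22 / 10.920 = 0.5696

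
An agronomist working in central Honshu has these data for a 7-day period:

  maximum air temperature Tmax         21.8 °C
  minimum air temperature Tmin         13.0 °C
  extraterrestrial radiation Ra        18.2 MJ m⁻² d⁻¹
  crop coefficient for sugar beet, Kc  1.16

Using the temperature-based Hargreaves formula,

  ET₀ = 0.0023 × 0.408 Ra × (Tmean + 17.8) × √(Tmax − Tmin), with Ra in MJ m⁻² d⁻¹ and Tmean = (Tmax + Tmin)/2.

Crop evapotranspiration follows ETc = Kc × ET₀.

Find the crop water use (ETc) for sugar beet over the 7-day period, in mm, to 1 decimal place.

14.5 mm

Tmean = (21.8 + 13.0)/2 = 17.40 °C
0.408 Ra = 0.408 × 18.2 = 7.4256 mm/d equivalent
ET₀ = 0.0023 × 7.4256 × (17.40 + 17.8) × √8.8 = 0.0023 × 7.4256 × 35.20 × 2.9665 = 1.7834 mm/d
ETc = Kc × ET₀ = 1.16 × 1.7834 = 2.0687 mm/d
Over 7 days: 2.0687 × 7 = 14.481 mm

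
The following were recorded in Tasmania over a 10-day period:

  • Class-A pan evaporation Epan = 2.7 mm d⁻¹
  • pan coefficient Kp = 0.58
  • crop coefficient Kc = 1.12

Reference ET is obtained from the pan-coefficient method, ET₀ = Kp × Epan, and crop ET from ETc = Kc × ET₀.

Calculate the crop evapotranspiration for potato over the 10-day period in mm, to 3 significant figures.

17.5 mm

ET₀ = 0.58 × 2.7 = 1.5660 mm/d
ETc = Kc × ET₀ = 1.12 × 1.5660 = 1.7539 mm/d
Over 10 days: 1.7539 × 10 = 17.539 mm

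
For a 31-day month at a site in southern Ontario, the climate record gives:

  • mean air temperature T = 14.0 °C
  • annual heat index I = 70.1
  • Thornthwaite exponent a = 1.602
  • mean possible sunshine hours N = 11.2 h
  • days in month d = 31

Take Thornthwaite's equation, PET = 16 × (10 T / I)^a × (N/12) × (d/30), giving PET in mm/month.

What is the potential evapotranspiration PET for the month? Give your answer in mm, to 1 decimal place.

10T/I = 10 × 14.0 / 70.1 = 1.9971
(10T/I)^a = 1.9971^1.602 = 3.0286
Uncorrected PET = 16 × 3.0286 = 48.458 mm
Correction = (N/12)(d/30) = (11.2/12)(31/30) = 0.9644
PET = 48.458 × 0.9644 = 46.733 mm/month

46.7 mm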